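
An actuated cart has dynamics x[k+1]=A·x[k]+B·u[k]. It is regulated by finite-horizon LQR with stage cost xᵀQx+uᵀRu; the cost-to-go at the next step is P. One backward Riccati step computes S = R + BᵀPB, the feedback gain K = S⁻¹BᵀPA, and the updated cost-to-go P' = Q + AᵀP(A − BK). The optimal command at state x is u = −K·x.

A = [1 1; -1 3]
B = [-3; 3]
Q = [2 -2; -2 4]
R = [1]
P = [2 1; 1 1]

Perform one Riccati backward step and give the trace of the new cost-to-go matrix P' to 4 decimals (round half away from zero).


BᵀP = [-3.0000 0.0000]
S = R + BᵀPB = [1] + [9.0000] = [10.0000]
BᵀPA = [-3.0000 -3.0000]
K = S⁻¹·BᵀPA = [-0.3000 -0.3000]
A−BK = [0.1000 0.1000; -0.1000 3.9000]
AᵀP(A−BK) = [0.1000 0.1000; 0.1000 16.1000]
P' = Q + AᵀP(A−BK) = [2.1000 -1.9000; -1.9000 20.1000]
tr(P') = 22.2000

22.2000


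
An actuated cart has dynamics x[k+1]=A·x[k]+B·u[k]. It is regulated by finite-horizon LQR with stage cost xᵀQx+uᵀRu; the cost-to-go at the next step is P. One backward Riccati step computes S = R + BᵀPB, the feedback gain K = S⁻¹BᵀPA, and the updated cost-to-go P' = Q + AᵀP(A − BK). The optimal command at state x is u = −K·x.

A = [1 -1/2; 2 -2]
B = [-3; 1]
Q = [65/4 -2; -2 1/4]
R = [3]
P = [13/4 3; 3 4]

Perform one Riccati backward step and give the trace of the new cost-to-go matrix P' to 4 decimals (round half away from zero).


BᵀP = [-6.7500 -5.0000]
S = R + BᵀPB = [3] + [15.2500] = [18.2500]
BᵀPA = [-16.7500 13.3750]
K = S⁻¹·BᵀPA = [-0.9178 0.7329]
A−BK = [-1.7534 1.6986; 2.9178 -2.7329]
AᵀP(A−BK) = [15.8767 -14.3493; -14.3493 13.0103]
P' = Q + AᵀP(A−BK) = [32.1267 -16.3493; -16.3493 13.2603]
tr(P') = 45.3870

45.3870


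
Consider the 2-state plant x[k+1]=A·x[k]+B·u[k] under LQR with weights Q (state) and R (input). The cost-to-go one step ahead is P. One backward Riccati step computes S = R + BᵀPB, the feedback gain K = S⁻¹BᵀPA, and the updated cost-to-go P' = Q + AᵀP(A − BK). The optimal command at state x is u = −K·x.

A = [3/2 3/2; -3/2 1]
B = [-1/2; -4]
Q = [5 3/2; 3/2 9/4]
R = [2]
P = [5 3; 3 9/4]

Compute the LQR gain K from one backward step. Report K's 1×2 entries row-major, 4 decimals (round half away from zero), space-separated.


BᵀP = [-14.5000 -10.5000]
S = R + BᵀPB = [2] + [49.2500] = [51.2500]
BᵀPA = [-6.0000 -32.2500]
K = S⁻¹·BᵀPA = [-0.1171 -0.6293]
A−BK = [1.4415 1.1854; -1.9683 -1.5171]
AᵀP(A−BK) = [2.1101 1.8494; 1.8494 2.2061]
P' = Q + AᵀP(A−BK) = [7.1101 3.3494; 3.3494 4.4561]
tr(P') = 11.5662

-0.1171 -0.6293


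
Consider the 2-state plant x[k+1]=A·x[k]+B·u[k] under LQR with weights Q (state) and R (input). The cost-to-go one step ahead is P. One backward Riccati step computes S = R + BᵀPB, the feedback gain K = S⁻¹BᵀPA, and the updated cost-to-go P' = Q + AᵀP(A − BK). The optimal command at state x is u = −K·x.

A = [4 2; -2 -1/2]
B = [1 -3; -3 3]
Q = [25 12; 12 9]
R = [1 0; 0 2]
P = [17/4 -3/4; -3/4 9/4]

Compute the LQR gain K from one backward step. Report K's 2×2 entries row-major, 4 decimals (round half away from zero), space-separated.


-0.5307 -0.4594 -1.3553 -0.7270

BᵀP = [6.5000 -7.5000; -15.0000 9.0000]
S = R + BᵀPB = [1 0; 0 2] + [29.0000 -42.0000; -42.0000 72.0000] = [30.0000 -42.0000; -42.0000 74.0000]
BᵀPA = [41.0000 16.7500; -78.0000 -34.5000]
K = S⁻¹·BᵀPA = [-0.5307 -0.4594; -1.3553 -0.7270]
A−BK = [0.4649 0.2785; 0.4737 0.3026]
AᵀP(A−BK) = [5.0482 2.8827; 2.8827 1.6774]
P' = Q + AᵀP(A−BK) = [30.0482 14.8827; 14.8827 10.6774]
tr(P') = 40.7256


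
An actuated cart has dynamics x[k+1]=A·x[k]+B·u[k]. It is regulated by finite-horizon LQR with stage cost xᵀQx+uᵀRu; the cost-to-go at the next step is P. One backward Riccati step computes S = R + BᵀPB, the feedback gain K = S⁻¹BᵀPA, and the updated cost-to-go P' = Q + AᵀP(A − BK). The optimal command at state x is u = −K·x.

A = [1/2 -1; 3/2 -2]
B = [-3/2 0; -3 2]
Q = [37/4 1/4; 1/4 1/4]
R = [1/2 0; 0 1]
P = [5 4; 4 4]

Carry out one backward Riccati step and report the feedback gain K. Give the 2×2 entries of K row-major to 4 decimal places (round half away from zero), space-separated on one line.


BᵀP = [-19.5000 -18.0000; 8.0000 8.0000]
S = R + BᵀPB = [1/2 0; 0 1] + [83.2500 -36.0000; -36.0000 16.0000] = [83.7500 -36.0000; -36.0000 17.0000]
BᵀPA = [-36.7500 55.5000; 16.0000 -24.0000]
K = S⁻¹·BᵀPA = [-0.3816 0.6223; 0.1331 -0.0939]
A−BK = [-0.0724 -0.0665; 0.0890 0.0548]
AᵀP(A−BK) = [0.0969 -0.1272; -0.1272 0.2074]
P' = Q + AᵀP(A−BK) = [9.3469 0.1228; 0.1228 0.4574]
tr(P') = 9.8043

-0.3816 0.6223 0.1331 -0.0939


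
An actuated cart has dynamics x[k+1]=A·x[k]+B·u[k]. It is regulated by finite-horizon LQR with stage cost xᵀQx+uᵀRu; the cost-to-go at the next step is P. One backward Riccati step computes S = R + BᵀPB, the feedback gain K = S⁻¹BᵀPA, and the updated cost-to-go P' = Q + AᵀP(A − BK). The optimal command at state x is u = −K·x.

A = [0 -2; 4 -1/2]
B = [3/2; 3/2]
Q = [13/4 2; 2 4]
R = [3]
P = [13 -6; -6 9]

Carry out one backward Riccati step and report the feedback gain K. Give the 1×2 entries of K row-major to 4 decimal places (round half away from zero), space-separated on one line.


BᵀP = [10.5000 4.5000]
S = R + BᵀPB = [3] + [22.5000] = [25.5000]
BᵀPA = [18.0000 -23.2500]
K = S⁻¹·BᵀPA = [0.7059 -0.9118]
A−BK = [-1.0588 -0.6324; 2.9412 0.8676]
AᵀP(A−BK) = [131.2941 46.4118; 46.4118 21.0515]
P' = Q + AᵀP(A−BK) = [134.5441 48.4118; 48.4118 25.0515]
tr(P') = 159.5956

0.7059 -0.9118


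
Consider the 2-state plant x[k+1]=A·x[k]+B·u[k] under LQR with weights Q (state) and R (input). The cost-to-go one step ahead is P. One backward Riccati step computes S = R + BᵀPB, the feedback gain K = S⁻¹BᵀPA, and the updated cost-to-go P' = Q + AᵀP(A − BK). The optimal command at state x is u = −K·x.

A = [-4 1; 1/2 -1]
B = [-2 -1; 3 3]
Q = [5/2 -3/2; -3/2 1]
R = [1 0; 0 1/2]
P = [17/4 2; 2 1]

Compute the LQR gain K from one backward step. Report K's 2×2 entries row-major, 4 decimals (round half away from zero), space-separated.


BᵀP = [-2.5000 -1.0000; 1.7500 1.0000]
S = R + BᵀPB = [1 0; 0 1/2] + [2.0000 -0.5000; -0.5000 1.2500] = [3.0000 -0.5000; -0.5000 1.7500]
BᵀPA = [9.5000 -1.5000; -6.5000 0.7500]
K = S⁻¹·BᵀPA = [2.6750 -0.4500; -2.9500 0.3000]
A−BK = [-1.6000 0.4000; 1.3250 -0.5500]
AᵀP(A−BK) = [15.6625 -2.2750; -2.2750 0.3500]
P' = Q + AᵀP(A−BK) = [18.1625 -3.7750; -3.7750 1.3500]
tr(P') = 19.5125

2.6750 -0.4500 -2.9500 0.3000


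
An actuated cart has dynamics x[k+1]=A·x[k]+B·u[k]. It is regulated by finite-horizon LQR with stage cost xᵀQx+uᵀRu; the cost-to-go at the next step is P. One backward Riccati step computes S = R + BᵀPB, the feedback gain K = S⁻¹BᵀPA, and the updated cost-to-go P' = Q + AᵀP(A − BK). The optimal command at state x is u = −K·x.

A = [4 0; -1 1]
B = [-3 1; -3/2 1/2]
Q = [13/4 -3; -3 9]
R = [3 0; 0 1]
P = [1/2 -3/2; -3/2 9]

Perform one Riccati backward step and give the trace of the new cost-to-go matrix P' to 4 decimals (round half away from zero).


33.5833

BᵀP = [0.7500 -9.0000; -0.2500 3.0000]
S = R + BᵀPB = [3 0; 0 1] + [11.2500 -3.7500; -3.7500 1.2500] = [14.2500 -3.7500; -3.7500 2.2500]
BᵀPA = [12.0000 -9.0000; -4.0000 3.0000]
K = S⁻¹·BᵀPA = [0.6667 -0.5000; -0.6667 0.5000]
A−BK = [6.6667 -2.0000; 0.3333 0.0000]
AᵀP(A−BK) = [18.3333 -7.0000; -7.0000 3.0000]
P' = Q + AᵀP(A−BK) = [21.5833 -10.0000; -10.0000 12.0000]
tr(P') = 33.5833


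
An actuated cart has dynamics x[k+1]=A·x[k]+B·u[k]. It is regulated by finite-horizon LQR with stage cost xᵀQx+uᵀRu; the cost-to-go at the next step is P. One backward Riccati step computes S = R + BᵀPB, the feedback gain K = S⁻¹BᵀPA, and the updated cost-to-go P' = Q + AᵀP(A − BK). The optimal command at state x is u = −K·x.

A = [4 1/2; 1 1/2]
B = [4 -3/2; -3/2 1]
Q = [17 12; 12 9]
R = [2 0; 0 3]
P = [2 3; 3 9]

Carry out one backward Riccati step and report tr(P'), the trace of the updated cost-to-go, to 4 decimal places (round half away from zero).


BᵀP = [3.5000 -1.5000; 0.0000 4.5000]
S = R + BᵀPB = [2 0; 0 3] + [16.2500 -6.7500; -6.7500 4.5000] = [18.2500 -6.7500; -6.7500 7.5000]
BᵀPA = [12.5000 1.0000; 4.5000 2.2500]
K = S⁻¹·BᵀPA = [1.3593 0.2485; 1.8234 0.5236]
A−BK = [1.2977 0.2916; 1.2156 0.3491]
AᵀP(A−BK) = [39.8029 10.5380; 10.5380 2.8234]
P' = Q + AᵀP(A−BK) = [56.8029 22.5380; 22.5380 11.8234]
tr(P') = 68.6263

68.6263


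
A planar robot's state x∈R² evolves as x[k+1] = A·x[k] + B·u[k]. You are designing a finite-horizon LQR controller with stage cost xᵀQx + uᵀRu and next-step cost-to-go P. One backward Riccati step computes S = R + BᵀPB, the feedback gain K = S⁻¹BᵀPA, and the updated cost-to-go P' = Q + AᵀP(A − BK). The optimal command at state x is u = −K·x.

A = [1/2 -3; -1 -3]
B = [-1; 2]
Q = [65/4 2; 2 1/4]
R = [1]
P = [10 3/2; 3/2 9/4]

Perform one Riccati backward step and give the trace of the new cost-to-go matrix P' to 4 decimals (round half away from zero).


BᵀP = [-7.0000 3.0000]
S = R + BᵀPB = [1] + [13.0000] = [14.0000]
BᵀPA = [-6.5000 12.0000]
K = S⁻¹·BᵀPA = [-0.4643 0.8571]
A−BK = [0.0357 -2.1429; -0.0714 -4.7143]
AᵀP(A−BK) = [0.2321 -0.4286; -0.4286 126.9643]
P' = Q + AᵀP(A−BK) = [16.4821 1.5714; 1.5714 127.2143]
tr(P') = 143.6964

143.6964


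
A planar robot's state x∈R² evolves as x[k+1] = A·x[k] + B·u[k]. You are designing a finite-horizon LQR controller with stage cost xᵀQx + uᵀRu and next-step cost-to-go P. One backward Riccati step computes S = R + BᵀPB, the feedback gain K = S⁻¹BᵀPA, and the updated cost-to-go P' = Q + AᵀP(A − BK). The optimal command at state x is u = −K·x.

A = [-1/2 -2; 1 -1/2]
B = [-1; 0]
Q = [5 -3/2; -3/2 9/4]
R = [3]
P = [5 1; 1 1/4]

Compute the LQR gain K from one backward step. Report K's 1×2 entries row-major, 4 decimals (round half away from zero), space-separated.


BᵀP = [-5.0000 -1.0000]
S = R + BᵀPB = [3] + [5.0000] = [8.0000]
BᵀPA = [1.5000 10.5000]
K = S⁻¹·BᵀPA = [0.1875 1.3125]
A−BK = [-0.3125 -0.6875; 1.0000 -0.5000]
AᵀP(A−BK) = [0.2188 1.1563; 1.1563 8.2813]
P' = Q + AᵀP(A−BK) = [5.2188 -0.3438; -0.3438 10.5313]
tr(P') = 15.7500

0.1875 1.3125


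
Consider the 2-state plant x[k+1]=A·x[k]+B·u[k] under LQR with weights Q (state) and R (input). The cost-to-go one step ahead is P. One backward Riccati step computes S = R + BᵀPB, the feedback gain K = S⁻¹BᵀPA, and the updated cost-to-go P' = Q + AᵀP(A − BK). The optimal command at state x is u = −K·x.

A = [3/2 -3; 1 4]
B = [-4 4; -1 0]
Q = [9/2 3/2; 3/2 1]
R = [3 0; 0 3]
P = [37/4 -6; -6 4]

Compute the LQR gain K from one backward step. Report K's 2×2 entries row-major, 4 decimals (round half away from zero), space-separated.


-0.1223 0.5826 0.1082 -0.8924

BᵀP = [-31.0000 20.0000; 37.0000 -24.0000]
S = R + BᵀPB = [3 0; 0 3] + [104.0000 -124.0000; -124.0000 148.0000] = [107.0000 -124.0000; -124.0000 151.0000]
BᵀPA = [-26.5000 173.0000; 31.5000 -207.0000]
K = S⁻¹·BᵀPA = [-0.1223 0.5826; 0.1082 -0.8924]
A−BK = [0.5781 2.9001; 0.8777 4.5826]
AᵀP(A−BK) = [0.1640 -0.0744; -0.0744 5.7263]
P' = Q + AᵀP(A−BK) = [4.6640 1.4256; 1.4256 6.7263]
tr(P') = 11.3903


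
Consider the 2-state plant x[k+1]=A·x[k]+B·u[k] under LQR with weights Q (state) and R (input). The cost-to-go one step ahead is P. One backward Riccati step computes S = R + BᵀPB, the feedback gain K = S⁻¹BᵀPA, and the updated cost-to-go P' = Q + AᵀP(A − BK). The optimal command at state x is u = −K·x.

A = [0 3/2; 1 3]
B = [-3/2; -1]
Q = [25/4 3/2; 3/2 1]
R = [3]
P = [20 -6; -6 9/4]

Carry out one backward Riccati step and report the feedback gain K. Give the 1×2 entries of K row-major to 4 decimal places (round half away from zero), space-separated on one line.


0.2093 -0.4884

BᵀP = [-24.0000 6.7500]
S = R + BᵀPB = [3] + [29.2500] = [32.2500]
BᵀPA = [6.7500 -15.7500]
K = S⁻¹·BᵀPA = [0.2093 -0.4884]
A−BK = [0.3140 0.7674; 1.2093 2.5116]
AᵀP(A−BK) = [0.8372 1.0465; 1.0465 3.5581]
P' = Q + AᵀP(A−BK) = [7.0872 2.5465; 2.5465 4.5581]
tr(P') = 11.6453


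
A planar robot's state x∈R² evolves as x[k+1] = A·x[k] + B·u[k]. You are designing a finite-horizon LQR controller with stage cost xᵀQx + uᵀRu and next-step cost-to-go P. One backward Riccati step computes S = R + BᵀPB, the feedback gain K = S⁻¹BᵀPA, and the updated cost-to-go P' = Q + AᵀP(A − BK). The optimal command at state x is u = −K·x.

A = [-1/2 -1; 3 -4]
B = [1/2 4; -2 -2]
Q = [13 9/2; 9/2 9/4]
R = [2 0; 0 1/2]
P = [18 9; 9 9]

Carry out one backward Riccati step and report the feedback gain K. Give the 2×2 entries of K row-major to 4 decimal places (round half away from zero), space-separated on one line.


-1.4408 2.3582 0.0777 -0.5805

BᵀP = [-9.0000 -13.5000; 54.0000 18.0000]
S = R + BᵀPB = [2 0; 0 1/2] + [22.5000 -9.0000; -9.0000 180.0000] = [24.5000 -9.0000; -9.0000 180.5000]
BᵀPA = [-36.0000 63.0000; 27.0000 -126.0000]
K = S⁻¹·BᵀPA = [-1.4408 2.3582; 0.0777 -0.5805]
A−BK = [-0.0906 0.1428; 0.2738 -0.4446]
AᵀP(A−BK) = [4.5311 -7.4322; -7.4322 12.2937]
P' = Q + AᵀP(A−BK) = [17.5311 -2.9322; -2.9322 14.5437]
tr(P') = 32.0748


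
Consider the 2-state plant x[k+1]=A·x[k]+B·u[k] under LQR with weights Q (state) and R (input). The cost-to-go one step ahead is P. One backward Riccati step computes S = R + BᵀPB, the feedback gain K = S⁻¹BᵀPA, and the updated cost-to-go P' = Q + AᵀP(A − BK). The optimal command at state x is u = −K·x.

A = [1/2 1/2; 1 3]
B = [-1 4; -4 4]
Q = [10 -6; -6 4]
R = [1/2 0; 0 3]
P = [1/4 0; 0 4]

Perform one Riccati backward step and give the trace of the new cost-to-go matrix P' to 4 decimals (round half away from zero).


14.3175

BᵀP = [-0.2500 -16.0000; 1.0000 16.0000]
S = R + BᵀPB = [1/2 0; 0 3] + [64.2500 -65.0000; -65.0000 68.0000] = [64.7500 -65.0000; -65.0000 71.0000]
BᵀPA = [-16.1250 -48.1250; 16.5000 48.5000]
K = S⁻¹·BᵀPA = [-0.1944 -0.7102; 0.0544 0.0329]
A−BK = [0.0880 -0.3418; 0.0047 0.0275]
AᵀP(A−BK) = [0.0298 0.0674; 0.0674 0.2877]
P' = Q + AᵀP(A−BK) = [10.0298 -5.9326; -5.9326 4.2877]
tr(P') = 14.3175


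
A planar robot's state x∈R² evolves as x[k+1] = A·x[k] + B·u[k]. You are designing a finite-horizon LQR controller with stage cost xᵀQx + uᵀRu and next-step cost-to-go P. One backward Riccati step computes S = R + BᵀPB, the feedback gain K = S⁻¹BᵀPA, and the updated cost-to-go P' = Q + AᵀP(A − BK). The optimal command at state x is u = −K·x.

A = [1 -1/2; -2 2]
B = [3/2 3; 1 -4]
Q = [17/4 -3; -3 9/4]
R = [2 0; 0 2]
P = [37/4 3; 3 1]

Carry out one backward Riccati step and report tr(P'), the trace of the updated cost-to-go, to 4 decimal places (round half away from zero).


BᵀP = [16.8750 5.5000; 15.7500 5.0000]
S = R + BᵀPB = [2 0; 0 2] + [30.8125 28.6250; 28.6250 27.2500] = [32.8125 28.6250; 28.6250 29.2500]
BᵀPA = [5.8750 2.5625; 5.7500 2.1250]
K = S⁻¹·BᵀPA = [0.0516 0.1006; 0.1460 -0.0258]
A−BK = [0.4844 -0.5735; -1.4675 1.7961]
AᵀP(A−BK) = [0.1069 -0.0677; -0.0677 0.1095]
P' = Q + AᵀP(A−BK) = [4.3569 -3.0677; -3.0677 2.3595]
tr(P') = 6.7164

6.7164


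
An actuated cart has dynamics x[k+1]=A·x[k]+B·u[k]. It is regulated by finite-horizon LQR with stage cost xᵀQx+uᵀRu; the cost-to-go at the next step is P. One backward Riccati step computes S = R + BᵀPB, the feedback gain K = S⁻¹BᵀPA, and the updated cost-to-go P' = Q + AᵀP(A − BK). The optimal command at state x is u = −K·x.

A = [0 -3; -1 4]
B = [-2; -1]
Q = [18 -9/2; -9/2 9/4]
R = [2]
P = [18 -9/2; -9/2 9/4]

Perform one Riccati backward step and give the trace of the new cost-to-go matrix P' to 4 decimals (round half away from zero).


BᵀP = [-31.5000 6.7500]
S = R + BᵀPB = [2] + [56.2500] = [58.2500]
BᵀPA = [-6.7500 121.5000]
K = S⁻¹·BᵀPA = [-0.1159 2.0858]
A−BK = [-0.2318 1.1717; -1.1159 6.0858]
AᵀP(A−BK) = [1.4678 -8.4206; -8.4206 52.5708]
P' = Q + AᵀP(A−BK) = [19.4678 -12.9206; -12.9206 54.8208]
tr(P') = 74.2886

74.2886


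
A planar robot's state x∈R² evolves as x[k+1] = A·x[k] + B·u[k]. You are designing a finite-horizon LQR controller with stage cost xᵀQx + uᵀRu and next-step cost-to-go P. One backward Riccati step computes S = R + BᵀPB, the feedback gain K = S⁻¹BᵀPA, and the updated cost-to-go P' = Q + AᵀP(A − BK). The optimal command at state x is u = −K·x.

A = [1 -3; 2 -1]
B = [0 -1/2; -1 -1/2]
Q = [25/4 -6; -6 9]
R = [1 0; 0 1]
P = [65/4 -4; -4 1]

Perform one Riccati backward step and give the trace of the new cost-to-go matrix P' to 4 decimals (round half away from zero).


45.0357

BᵀP = [4.0000 -1.0000; -6.1250 1.5000]
S = R + BᵀPB = [1 0; 0 1] + [1.0000 -1.5000; -1.5000 2.3125] = [2.0000 -1.5000; -1.5000 3.3125]
BᵀPA = [2.0000 -11.0000; -3.1250 16.8750]
K = S⁻¹·BᵀPA = [0.4429 -2.5429; -0.7429 3.9429]
A−BK = [0.6286 -1.0286; 2.0714 -1.5714]
AᵀP(A−BK) = [1.0429 -5.3429; -5.3429 28.7429]
P' = Q + AᵀP(A−BK) = [7.2929 -11.3429; -11.3429 37.7429]
tr(P') = 45.0357


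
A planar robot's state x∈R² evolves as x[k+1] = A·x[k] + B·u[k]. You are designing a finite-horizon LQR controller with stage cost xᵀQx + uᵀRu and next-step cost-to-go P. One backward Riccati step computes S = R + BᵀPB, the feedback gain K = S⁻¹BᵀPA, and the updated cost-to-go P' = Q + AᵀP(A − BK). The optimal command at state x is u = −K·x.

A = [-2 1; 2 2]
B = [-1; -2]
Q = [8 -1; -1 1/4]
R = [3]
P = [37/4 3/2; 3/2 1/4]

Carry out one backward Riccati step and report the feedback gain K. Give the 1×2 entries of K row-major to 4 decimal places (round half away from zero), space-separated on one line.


BᵀP = [-12.2500 -2.0000]
S = R + BᵀPB = [3] + [16.2500] = [19.2500]
BᵀPA = [20.5000 -16.2500]
K = S⁻¹·BᵀPA = [1.0649 -0.8442]
A−BK = [-0.9351 0.1558; 4.1299 0.3117]
AᵀP(A−BK) = [4.1688 -3.1948; -3.1948 2.5325]
P' = Q + AᵀP(A−BK) = [12.1688 -4.1948; -4.1948 2.7825]
tr(P') = 14.9513

1.0649 -0.8442


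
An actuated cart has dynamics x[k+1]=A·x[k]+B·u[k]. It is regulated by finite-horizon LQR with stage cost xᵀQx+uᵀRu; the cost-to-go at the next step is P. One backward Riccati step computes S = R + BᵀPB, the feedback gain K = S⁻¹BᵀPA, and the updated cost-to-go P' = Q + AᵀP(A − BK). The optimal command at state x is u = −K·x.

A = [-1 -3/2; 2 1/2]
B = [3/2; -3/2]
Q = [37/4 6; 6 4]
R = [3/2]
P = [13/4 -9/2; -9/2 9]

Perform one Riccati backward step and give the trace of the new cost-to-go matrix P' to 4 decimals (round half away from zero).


16.3089

BᵀP = [11.6250 -20.2500]
S = R + BᵀPB = [3/2] + [47.8125] = [49.3125]
BᵀPA = [-52.1250 -27.5625]
K = S⁻¹·BᵀPA = [-1.0570 -0.5589]
A−BK = [0.5856 -0.6616; 0.4144 -0.3384]
AᵀP(A−BK) = [2.1521 0.4905; 0.4905 0.9068]
P' = Q + AᵀP(A−BK) = [11.4021 6.4905; 6.4905 4.9068]
tr(P') = 16.3089


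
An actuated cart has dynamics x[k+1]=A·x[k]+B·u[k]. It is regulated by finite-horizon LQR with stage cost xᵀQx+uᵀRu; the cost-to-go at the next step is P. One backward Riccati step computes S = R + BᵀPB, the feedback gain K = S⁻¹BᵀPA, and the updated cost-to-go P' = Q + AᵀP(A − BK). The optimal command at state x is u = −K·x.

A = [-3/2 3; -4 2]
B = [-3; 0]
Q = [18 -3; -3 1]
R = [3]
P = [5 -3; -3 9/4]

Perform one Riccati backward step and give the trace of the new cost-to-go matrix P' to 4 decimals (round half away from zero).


29.2656

BᵀP = [-15.0000 9.0000]
S = R + BᵀPB = [3] + [45.0000] = [48.0000]
BᵀPA = [-13.5000 -27.0000]
K = S⁻¹·BᵀPA = [-0.2813 -0.5625]
A−BK = [-2.3438 1.3125; -4.0000 2.0000]
AᵀP(A−BK) = [7.4531 -3.0938; -3.0938 2.8125]
P' = Q + AᵀP(A−BK) = [25.4531 -6.0938; -6.0938 3.8125]
tr(P') = 29.2656


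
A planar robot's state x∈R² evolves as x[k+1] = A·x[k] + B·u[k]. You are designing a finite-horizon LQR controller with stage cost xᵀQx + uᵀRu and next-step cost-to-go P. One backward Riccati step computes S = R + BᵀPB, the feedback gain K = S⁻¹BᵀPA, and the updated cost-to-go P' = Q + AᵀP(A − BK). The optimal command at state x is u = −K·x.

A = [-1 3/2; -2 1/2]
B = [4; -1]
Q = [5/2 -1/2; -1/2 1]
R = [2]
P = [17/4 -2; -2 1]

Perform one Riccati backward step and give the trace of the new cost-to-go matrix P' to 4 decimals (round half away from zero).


3.9303

BᵀP = [19.0000 -9.0000]
S = R + BᵀPB = [2] + [85.0000] = [87.0000]
BᵀPA = [-1.0000 24.0000]
K = S⁻¹·BᵀPA = [-0.0115 0.2759]
A−BK = [-0.9540 0.3966; -2.0115 0.7759]
AᵀP(A−BK) = [0.2385 -0.0991; -0.0991 0.1918]
P' = Q + AᵀP(A−BK) = [2.7385 -0.5991; -0.5991 1.1918]
tr(P') = 3.9303


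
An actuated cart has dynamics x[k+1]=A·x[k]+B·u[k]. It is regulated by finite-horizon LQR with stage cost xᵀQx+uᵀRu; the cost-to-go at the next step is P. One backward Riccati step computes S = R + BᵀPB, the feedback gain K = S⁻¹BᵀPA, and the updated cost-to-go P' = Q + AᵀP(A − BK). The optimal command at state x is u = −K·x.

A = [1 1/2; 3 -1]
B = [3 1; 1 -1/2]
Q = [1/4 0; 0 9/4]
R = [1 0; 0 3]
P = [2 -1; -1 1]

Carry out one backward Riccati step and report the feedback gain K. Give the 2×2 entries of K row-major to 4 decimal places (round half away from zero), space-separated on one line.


BᵀP = [5.0000 -2.0000; 2.5000 -1.5000]
S = R + BᵀPB = [1 0; 0 3] + [13.0000 6.0000; 6.0000 3.2500] = [14.0000 6.0000; 6.0000 6.2500]
BᵀPA = [-1.0000 4.5000; -2.0000 2.7500]
K = S⁻¹·BᵀPA = [0.1117 0.2257; -0.4272 0.2233]
A−BK = [1.0922 -0.4005; 2.6748 -1.1141]
AᵀP(A−BK) = [4.2573 -1.8277; -1.8277 0.8701]
P' = Q + AᵀP(A−BK) = [4.5073 -1.8277; -1.8277 3.1201]
tr(P') = 7.6274

0.1117 0.2257 -0.4272 0.2233


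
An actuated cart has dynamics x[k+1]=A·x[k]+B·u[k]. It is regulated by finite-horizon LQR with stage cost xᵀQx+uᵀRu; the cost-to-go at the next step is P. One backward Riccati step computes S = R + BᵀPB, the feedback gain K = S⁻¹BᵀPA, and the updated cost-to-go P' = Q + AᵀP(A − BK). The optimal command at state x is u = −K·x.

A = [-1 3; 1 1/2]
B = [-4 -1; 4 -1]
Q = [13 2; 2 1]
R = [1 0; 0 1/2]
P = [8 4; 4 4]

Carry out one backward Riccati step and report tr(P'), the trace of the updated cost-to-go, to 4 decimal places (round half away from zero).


15.6503

BᵀP = [-16.0000 0.0000; -12.0000 -8.0000]
S = R + BᵀPB = [1 0; 0 1/2] + [64.0000 16.0000; 16.0000 20.0000] = [65.0000 16.0000; 16.0000 20.5000]
BᵀPA = [16.0000 -48.0000; 4.0000 -40.0000]
K = S⁻¹·BᵀPA = [0.2452 -0.3196; 0.0037 -1.7018]
A−BK = [-0.0153 0.0200; 0.0228 0.0764]
AᵀP(A−BK) = [0.0613 -0.0799; -0.0799 1.5889]
P' = Q + AᵀP(A−BK) = [13.0613 1.9201; 1.9201 2.5889]
tr(P') = 15.6503


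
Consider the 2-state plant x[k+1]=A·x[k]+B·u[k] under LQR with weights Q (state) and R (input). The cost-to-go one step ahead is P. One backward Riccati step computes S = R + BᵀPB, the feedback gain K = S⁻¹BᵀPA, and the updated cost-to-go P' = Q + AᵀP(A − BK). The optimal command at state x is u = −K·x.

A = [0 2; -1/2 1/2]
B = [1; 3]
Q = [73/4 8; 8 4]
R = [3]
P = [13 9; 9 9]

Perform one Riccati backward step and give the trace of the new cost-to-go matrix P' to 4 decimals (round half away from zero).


31.0017

BᵀP = [40.0000 36.0000]
S = R + BᵀPB = [3] + [148.0000] = [151.0000]
BᵀPA = [-18.0000 98.0000]
K = S⁻¹·BᵀPA = [-0.1192 0.6490]
A−BK = [0.1192 1.3510; -0.1424 -1.4470]
AᵀP(A−BK) = [0.1043 0.4321; 0.4321 8.6474]
P' = Q + AᵀP(A−BK) = [18.3543 8.4321; 8.4321 12.6474]
tr(P') = 31.0017


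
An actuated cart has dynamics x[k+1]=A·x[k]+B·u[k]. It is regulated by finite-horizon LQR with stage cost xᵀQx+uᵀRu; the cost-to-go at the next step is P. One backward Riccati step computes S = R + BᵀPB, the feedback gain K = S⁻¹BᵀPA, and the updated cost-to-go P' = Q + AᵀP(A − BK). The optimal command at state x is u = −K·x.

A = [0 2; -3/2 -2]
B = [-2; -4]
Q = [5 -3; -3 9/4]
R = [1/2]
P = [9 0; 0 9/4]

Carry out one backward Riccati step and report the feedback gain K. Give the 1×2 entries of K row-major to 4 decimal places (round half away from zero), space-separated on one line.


0.1862 -0.2483

BᵀP = [-18.0000 -9.0000]
S = R + BᵀPB = [1/2] + [72.0000] = [72.5000]
BᵀPA = [13.5000 -18.0000]
K = S⁻¹·BᵀPA = [0.1862 -0.2483]
A−BK = [0.3724 1.5034; -0.7552 -2.9931]
AᵀP(A−BK) = [2.5487 10.1017; 10.1017 40.5310]
P' = Q + AᵀP(A−BK) = [7.5487 7.1017; 7.1017 42.7810]
tr(P') = 50.3297


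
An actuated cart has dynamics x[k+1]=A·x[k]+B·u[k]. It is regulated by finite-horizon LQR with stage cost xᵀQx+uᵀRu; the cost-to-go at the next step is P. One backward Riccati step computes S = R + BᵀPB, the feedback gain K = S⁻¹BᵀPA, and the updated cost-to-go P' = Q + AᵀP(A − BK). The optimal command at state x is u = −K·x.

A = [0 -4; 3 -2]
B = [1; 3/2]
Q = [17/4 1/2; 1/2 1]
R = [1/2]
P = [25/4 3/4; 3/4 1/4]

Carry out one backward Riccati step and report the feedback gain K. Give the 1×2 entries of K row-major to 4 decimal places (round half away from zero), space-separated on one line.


0.3529 -3.3203

BᵀP = [7.3750 1.1250]
S = R + BᵀPB = [1/2] + [9.0625] = [9.5625]
BᵀPA = [3.3750 -31.7500]
K = S⁻¹·BᵀPA = [0.3529 -3.3203]
A−BK = [-0.3529 -0.6797; 2.4706 2.9804]
AᵀP(A−BK) = [1.0588 0.7059; 0.7059 7.5817]
P' = Q + AᵀP(A−BK) = [5.3088 1.2059; 1.2059 8.5817]
tr(P') = 13.8905


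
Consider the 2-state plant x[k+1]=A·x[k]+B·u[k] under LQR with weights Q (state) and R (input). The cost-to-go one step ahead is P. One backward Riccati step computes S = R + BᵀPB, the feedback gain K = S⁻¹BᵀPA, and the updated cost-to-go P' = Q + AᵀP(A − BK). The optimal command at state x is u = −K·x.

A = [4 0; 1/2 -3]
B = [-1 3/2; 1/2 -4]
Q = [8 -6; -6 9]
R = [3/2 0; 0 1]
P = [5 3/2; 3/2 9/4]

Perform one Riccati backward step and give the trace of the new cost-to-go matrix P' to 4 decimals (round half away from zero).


47.1622

BᵀP = [-4.2500 -0.3750; 1.5000 -6.7500]
S = R + BᵀPB = [3/2 0; 0 1] + [4.0625 -4.8750; -4.8750 29.2500] = [5.5625 -4.8750; -4.8750 30.2500]
BᵀPA = [-17.1875 1.1250; 2.6250 20.2500]
K = S⁻¹·BᵀPA = [-3.5095 0.9187; -0.4788 0.8175]
A−BK = [1.2087 -0.3075; 0.3395 -0.1894]
AᵀP(A−BK) = [27.4996 -7.7310; -7.7310 2.6626]
P' = Q + AᵀP(A−BK) = [35.4996 -13.7310; -13.7310 11.6626]
tr(P') = 47.1622


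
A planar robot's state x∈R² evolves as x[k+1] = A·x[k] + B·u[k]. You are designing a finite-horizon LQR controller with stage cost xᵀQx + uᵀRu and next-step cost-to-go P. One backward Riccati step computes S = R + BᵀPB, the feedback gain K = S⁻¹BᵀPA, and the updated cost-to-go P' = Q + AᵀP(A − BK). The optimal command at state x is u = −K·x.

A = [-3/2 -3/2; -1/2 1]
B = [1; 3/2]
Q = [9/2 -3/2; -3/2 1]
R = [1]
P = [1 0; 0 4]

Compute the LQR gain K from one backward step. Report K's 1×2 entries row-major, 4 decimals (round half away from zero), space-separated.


BᵀP = [1.0000 6.0000]
S = R + BᵀPB = [1] + [10.0000] = [11.0000]
BᵀPA = [-4.5000 4.5000]
K = S⁻¹·BᵀPA = [-0.4091 0.4091]
A−BK = [-1.0909 -1.9091; 0.1136 0.3864]
AᵀP(A−BK) = [1.4091 2.0909; 2.0909 4.4091]
P' = Q + AᵀP(A−BK) = [5.9091 0.5909; 0.5909 5.4091]
tr(P') = 11.3182

-0.4091 0.4091


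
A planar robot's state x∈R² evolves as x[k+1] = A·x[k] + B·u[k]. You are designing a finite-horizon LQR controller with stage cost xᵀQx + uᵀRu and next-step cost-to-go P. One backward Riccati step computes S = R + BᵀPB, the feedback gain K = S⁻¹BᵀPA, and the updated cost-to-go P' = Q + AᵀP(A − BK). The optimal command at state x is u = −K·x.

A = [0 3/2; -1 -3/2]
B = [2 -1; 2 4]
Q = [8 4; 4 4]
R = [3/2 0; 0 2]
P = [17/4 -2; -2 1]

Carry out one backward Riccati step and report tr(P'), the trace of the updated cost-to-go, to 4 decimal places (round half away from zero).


BᵀP = [4.5000 -2.0000; -12.2500 6.0000]
S = R + BᵀPB = [3/2 0; 0 2] + [5.0000 -12.5000; -12.5000 36.2500] = [6.5000 -12.5000; -12.5000 38.2500]
BᵀPA = [2.0000 9.7500; -6.0000 -27.3750]
K = S⁻¹·BᵀPA = [0.0162 0.3329; -0.1516 -0.6069]
A−BK = [-0.1840 0.2273; -0.4263 0.2618]
AᵀP(A−BK) = [0.0582 0.1928; 0.1928 0.9530]
P' = Q + AᵀP(A−BK) = [8.0582 4.1928; 4.1928 4.9530]
tr(P') = 13.0112

13.0112


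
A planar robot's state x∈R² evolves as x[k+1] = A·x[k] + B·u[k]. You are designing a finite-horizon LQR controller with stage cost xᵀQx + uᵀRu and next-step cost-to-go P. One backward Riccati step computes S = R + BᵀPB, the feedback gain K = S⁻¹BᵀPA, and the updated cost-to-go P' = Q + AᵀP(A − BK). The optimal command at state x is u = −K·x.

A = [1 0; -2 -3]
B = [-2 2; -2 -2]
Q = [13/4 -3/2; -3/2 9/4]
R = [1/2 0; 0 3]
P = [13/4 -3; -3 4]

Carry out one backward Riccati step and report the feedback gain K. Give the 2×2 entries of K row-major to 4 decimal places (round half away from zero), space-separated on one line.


0.2492 0.7023 0.7099 0.7124

BᵀP = [-0.5000 -2.0000; 12.5000 -14.0000]
S = R + BᵀPB = [1/2 0; 0 3] + [5.0000 3.0000; 3.0000 53.0000] = [5.5000 3.0000; 3.0000 56.0000]
BᵀPA = [3.5000 6.0000; 40.5000 42.0000]
K = S⁻¹·BᵀPA = [0.2492 0.7023; 0.7099 0.7124]
A−BK = [0.0786 -0.0201; -0.0819 -0.1706]
AᵀP(A−BK) = [1.6283 1.6906; 1.6906 1.8662]
P' = Q + AᵀP(A−BK) = [4.8783 0.1906; 0.1906 4.1162]
tr(P') = 8.9946


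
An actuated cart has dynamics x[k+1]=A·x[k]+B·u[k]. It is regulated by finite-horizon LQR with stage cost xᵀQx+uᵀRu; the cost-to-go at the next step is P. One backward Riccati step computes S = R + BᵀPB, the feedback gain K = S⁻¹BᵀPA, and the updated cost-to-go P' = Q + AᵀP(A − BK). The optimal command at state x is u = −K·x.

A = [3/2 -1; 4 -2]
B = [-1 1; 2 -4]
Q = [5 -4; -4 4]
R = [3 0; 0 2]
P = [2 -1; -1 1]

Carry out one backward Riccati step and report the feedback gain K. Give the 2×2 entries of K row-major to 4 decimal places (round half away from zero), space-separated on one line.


BᵀP = [-4.0000 3.0000; 6.0000 -5.0000]
S = R + BᵀPB = [3 0; 0 2] + [10.0000 -16.0000; -16.0000 26.0000] = [13.0000 -16.0000; -16.0000 28.0000]
BᵀPA = [6.0000 -2.0000; -11.0000 4.0000]
K = S⁻¹·BᵀPA = [-0.0741 0.0741; -0.4352 0.1852]
A−BK = [1.8611 -1.1111; 2.4074 -1.4074]
AᵀP(A−BK) = [4.1574 -2.4074; -2.4074 1.4074]
P' = Q + AᵀP(A−BK) = [9.1574 -6.4074; -6.4074 5.4074]
tr(P') = 14.5648

-0.0741 0.0741 -0.4352 0.1852


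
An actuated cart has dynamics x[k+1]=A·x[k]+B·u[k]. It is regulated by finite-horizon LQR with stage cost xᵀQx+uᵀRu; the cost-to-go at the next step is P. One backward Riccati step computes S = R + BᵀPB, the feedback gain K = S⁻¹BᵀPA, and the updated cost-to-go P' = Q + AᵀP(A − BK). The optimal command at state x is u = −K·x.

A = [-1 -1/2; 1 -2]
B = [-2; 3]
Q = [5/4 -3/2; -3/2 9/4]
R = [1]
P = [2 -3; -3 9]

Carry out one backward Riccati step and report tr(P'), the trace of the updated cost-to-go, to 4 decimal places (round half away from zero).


6.1091

BᵀP = [-13.0000 33.0000]
S = R + BᵀPB = [1] + [125.0000] = [126.0000]
BᵀPA = [46.0000 -59.5000]
K = S⁻¹·BᵀPA = [0.3651 -0.4722]
A−BK = [-0.2698 -1.4444; -0.0952 -0.5833]
AᵀP(A−BK) = [0.2063 0.2222; 0.2222 2.4028]
P' = Q + AᵀP(A−BK) = [1.4563 -1.2778; -1.2778 4.6528]
tr(P') = 6.1091


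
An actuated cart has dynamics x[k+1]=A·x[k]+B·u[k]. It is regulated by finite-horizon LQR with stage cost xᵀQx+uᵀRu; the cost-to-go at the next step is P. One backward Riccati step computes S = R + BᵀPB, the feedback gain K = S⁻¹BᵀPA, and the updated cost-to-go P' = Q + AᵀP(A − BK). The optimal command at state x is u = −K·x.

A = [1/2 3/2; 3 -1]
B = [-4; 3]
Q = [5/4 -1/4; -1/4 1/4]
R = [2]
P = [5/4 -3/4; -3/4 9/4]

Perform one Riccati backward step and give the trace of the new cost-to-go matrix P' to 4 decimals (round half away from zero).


BᵀP = [-7.2500 9.7500]
S = R + BᵀPB = [2] + [58.2500] = [60.2500]
BᵀPA = [25.6250 -20.6250]
K = S⁻¹·BᵀPA = [0.4253 -0.3423]
A−BK = [2.2012 0.1307; 1.7241 0.0270]
AᵀP(A−BK) = [7.4139 -0.0405; -0.0405 0.2521]
P' = Q + AᵀP(A−BK) = [8.6639 -0.2905; -0.2905 0.5021]
tr(P') = 9.1660

9.1660


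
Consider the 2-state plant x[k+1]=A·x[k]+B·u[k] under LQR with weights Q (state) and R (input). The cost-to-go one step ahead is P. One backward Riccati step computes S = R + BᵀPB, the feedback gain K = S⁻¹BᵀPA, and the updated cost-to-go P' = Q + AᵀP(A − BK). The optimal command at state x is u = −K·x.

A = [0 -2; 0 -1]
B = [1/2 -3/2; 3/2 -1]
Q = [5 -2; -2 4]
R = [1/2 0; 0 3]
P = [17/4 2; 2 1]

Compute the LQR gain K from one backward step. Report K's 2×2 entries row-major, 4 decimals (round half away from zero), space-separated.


BᵀP = [5.1250 2.5000; -8.3750 -4.0000]
S = R + BᵀPB = [1/2 0; 0 3] + [6.3125 -10.1875; -10.1875 16.5625] = [6.8125 -10.1875; -10.1875 19.5625]
BᵀPA = [0.0000 -12.7500; 0.0000 20.7500]
K = S⁻¹·BᵀPA = [0.0000 -1.2899; 0.0000 0.3890]
A−BK = [0.0000 -0.7716; 0.0000 1.3238]
AᵀP(A−BK) = [0.0000 0.0000; 0.0000 1.4828]
P' = Q + AᵀP(A−BK) = [5.0000 -2.0000; -2.0000 5.4828]
tr(P') = 10.4828

0.0000 -1.2899 0.0000 0.3890


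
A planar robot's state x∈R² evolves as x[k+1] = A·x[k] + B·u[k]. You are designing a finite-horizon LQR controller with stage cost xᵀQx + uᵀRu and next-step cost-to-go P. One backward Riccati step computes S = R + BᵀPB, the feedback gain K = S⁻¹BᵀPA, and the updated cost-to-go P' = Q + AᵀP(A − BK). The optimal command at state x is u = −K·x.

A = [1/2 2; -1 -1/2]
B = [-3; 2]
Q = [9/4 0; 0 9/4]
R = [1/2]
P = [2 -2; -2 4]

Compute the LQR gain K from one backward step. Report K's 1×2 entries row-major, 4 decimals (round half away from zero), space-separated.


-0.3248 -0.4615

BᵀP = [-10.0000 14.0000]
S = R + BᵀPB = [1/2] + [58.0000] = [58.5000]
BᵀPA = [-19.0000 -27.0000]
K = S⁻¹·BᵀPA = [-0.3248 -0.4615]
A−BK = [-0.4744 0.6154; -0.3504 0.4231]
AᵀP(A−BK) = [0.3291 -0.2692; -0.2692 0.5385]
P' = Q + AᵀP(A−BK) = [2.5791 -0.2692; -0.2692 2.7885]
tr(P') = 5.3675


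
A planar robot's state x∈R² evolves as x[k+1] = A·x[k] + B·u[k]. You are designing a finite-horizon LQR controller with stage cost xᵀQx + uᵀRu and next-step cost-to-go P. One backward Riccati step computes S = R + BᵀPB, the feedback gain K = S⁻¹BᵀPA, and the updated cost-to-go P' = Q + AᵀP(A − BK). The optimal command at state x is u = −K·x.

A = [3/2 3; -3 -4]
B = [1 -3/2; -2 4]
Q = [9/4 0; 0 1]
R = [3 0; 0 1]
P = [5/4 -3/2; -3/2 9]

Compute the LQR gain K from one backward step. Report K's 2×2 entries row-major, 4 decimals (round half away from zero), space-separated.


0.1426 0.2633 -0.6907 -0.9312

BᵀP = [4.2500 -19.5000; -7.8750 38.2500]
S = R + BᵀPB = [3 0; 0 1] + [43.2500 -84.3750; -84.3750 164.8125] = [46.2500 -84.3750; -84.3750 165.8125]
BᵀPA = [64.8750 90.7500; -126.5625 -176.6250]
K = S⁻¹·BᵀPA = [0.1426 0.2633; -0.6907 -0.9312]
A−BK = [0.3213 1.3399; 0.0481 0.2515]
AᵀP(A−BK) = [0.6416 1.1850; 1.1850 2.8775]
P' = Q + AᵀP(A−BK) = [2.8916 1.1850; 1.1850 3.8775]
tr(P') = 6.7692


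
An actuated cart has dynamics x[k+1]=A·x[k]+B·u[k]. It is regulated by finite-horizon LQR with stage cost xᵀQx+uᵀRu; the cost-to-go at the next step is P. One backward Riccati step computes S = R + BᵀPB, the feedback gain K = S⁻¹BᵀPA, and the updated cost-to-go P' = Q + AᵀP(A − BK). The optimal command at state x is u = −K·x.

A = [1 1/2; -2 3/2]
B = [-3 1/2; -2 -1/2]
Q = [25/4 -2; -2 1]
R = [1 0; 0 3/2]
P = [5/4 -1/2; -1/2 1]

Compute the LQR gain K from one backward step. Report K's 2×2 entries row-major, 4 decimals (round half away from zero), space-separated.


BᵀP = [-2.7500 -0.5000; 0.8750 -0.7500]
S = R + BᵀPB = [1 0; 0 3/2] + [9.2500 -1.1250; -1.1250 0.8125] = [10.2500 -1.1250; -1.1250 2.3125]
BᵀPA = [-1.7500 -2.1250; 2.3750 -0.6875]
K = S⁻¹·BᵀPA = [-0.0613 -0.2535; 0.9972 -0.4206]
A−BK = [0.3175 -0.0501; -1.6240 0.7827]
AᵀP(A−BK) = [4.7744 -2.0696; -2.0696 0.9847]
P' = Q + AᵀP(A−BK) = [11.0244 -4.0696; -4.0696 1.9847]
tr(P') = 13.0091

-0.0613 -0.2535 0.9972 -0.4206


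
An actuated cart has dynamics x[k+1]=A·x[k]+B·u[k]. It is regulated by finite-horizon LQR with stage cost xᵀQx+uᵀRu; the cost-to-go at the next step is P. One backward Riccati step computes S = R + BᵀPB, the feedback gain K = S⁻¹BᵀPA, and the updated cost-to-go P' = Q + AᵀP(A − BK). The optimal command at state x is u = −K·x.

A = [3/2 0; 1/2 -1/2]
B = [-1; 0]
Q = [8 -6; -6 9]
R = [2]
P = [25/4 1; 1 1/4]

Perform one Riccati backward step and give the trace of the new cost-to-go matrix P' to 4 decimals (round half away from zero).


BᵀP = [-6.2500 -1.0000]
S = R + BᵀPB = [2] + [6.2500] = [8.2500]
BᵀPA = [-9.8750 0.5000]
K = S⁻¹·BᵀPA = [-1.1970 0.0606]
A−BK = [0.3030 0.0606; 0.5000 -0.5000]
AᵀP(A−BK) = [3.8049 -0.2140; -0.2140 0.0322]
P' = Q + AᵀP(A−BK) = [11.8049 -6.2140; -6.2140 9.0322]
tr(P') = 20.8371

20.8371


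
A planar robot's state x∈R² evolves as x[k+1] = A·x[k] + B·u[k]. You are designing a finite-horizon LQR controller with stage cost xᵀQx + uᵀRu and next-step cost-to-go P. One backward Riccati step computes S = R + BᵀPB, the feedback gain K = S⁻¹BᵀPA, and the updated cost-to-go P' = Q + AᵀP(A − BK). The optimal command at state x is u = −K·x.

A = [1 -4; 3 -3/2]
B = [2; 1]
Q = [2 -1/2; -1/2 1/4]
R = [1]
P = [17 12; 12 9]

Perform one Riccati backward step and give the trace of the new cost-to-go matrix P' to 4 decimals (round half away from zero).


8.9187

BᵀP = [46.0000 33.0000]
S = R + BᵀPB = [1] + [125.0000] = [126.0000]
BᵀPA = [145.0000 -233.5000]
K = S⁻¹·BᵀPA = [1.1508 -1.8532]
A−BK = [-1.3016 -0.2937; 1.8492 0.3532]
AᵀP(A−BK) = [3.1349 -1.7897; -1.7897 3.5337]
P' = Q + AᵀP(A−BK) = [5.1349 -2.2897; -2.2897 3.7837]
tr(P') = 8.9187


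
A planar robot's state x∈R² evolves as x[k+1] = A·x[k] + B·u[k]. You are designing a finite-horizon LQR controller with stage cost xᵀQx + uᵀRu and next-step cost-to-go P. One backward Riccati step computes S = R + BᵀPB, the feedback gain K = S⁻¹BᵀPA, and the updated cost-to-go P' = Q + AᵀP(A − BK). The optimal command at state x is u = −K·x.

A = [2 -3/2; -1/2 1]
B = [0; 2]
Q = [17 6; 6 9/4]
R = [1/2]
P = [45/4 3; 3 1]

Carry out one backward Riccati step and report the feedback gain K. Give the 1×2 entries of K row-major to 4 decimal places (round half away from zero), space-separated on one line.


BᵀP = [6.0000 2.0000]
S = R + BᵀPB = [1/2] + [4.0000] = [4.5000]
BᵀPA = [11.0000 -7.0000]
K = S⁻¹·BᵀPA = [2.4444 -1.5556]
A−BK = [2.0000 -1.5000; -5.3889 4.1111]
AᵀP(A−BK) = [12.3611 -8.8889; -8.8889 6.4236]
P' = Q + AᵀP(A−BK) = [29.3611 -2.8889; -2.8889 8.6736]
tr(P') = 38.0347

2.4444 -1.5556


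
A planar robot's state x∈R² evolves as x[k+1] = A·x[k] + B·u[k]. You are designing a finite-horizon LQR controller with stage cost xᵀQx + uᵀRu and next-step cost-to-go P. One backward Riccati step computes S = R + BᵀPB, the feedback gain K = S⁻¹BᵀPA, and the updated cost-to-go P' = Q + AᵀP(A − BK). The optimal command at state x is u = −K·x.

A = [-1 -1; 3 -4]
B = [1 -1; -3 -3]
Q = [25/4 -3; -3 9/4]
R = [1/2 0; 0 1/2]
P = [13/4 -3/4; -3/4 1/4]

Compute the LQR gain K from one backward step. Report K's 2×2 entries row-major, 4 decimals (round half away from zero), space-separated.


BᵀP = [5.5000 -1.5000; -1.0000 0.0000]
S = R + BᵀPB = [1/2 0; 0 1/2] + [10.0000 -1.0000; -1.0000 1.0000] = [10.5000 -1.0000; -1.0000 1.5000]
BᵀPA = [-10.0000 0.5000; 1.0000 1.0000]
K = S⁻¹·BᵀPA = [-0.9492 0.1186; 0.0339 0.7458]
A−BK = [-0.0169 -0.3729; 0.2542 -1.4068]
AᵀP(A−BK) = [0.4746 -0.0593; -0.0593 0.4449]
P' = Q + AᵀP(A−BK) = [6.7246 -3.0593; -3.0593 2.6949]
tr(P') = 9.4195

-0.9492 0.1186 0.0339 0.7458


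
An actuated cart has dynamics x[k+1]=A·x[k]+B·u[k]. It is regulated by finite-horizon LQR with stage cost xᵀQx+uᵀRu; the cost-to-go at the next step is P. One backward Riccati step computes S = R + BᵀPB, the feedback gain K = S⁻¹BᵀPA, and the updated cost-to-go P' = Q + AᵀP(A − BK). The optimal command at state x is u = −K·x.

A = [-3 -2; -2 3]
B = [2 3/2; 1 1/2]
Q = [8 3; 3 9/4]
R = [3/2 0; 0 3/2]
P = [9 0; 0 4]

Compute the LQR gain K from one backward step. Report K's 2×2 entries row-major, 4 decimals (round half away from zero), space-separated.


BᵀP = [18.0000 4.0000; 13.5000 2.0000]
S = R + BᵀPB = [3/2 0; 0 3/2] + [40.0000 29.0000; 29.0000 21.2500] = [41.5000 29.0000; 29.0000 22.7500]
BᵀPA = [-62.0000 -24.0000; -44.5000 -21.0000]
K = S⁻¹·BᵀPA = [-1.1636 0.6109; -0.4727 -1.7018]
A−BK = [0.0364 -0.6691; -0.6000 3.2400]
AᵀP(A−BK) = [3.8182 -7.8545; -7.8545 50.9236]
P' = Q + AᵀP(A−BK) = [11.8182 -4.8545; -4.8545 53.1736]
tr(P') = 64.9918

-1.1636 0.6109 -0.4727 -1.7018
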